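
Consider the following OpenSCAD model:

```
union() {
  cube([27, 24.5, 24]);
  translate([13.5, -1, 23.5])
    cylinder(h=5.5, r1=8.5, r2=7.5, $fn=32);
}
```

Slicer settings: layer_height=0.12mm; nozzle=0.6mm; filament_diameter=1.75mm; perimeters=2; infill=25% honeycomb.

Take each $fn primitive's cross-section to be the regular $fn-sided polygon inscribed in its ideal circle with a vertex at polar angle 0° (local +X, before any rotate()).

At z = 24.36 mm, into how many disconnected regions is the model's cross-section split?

1

At z = 24.36 mm: the cube is not intersected at this z (z outside [0, 24]); the cone at (13.5, -1): at t=0.156 of its height the radius interpolates to r₁+(r₂−r₁)t = 8.344, giving a regular 32-gon of that circumradius; Merging all regions: only the cone at (13.5, -1) is present, so the union is just that shape — 1 connected region. The result has 1 disconnected region.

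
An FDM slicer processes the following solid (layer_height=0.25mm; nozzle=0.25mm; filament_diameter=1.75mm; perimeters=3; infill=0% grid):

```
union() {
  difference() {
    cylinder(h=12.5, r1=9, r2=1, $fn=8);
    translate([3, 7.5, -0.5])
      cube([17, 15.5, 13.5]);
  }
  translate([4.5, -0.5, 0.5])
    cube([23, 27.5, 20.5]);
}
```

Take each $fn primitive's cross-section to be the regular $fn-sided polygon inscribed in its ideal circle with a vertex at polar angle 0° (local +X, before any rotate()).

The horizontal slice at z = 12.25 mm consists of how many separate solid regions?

At z = 12.25 mm: the cone (r1=9→r2=1) has section circumradius 1.160 here — a regular 8-gon; the 17×15.5 cube at (3, 7.5) contributes its full rectangle; Taking the first minus the rest: starting from the cone, the 17×15.5 cube at (3, 7.5) misses the remaining region (no effect) — 1 connected region; the 23×27.5 cube at (4.5, -0.5) contributes its full rectangle; Combining (union): the 2 present regions are separate (no shared area or edge), so areas and boundary lengths simply add and each stays a separate island — 2 connected regions. The result has 2 disconnected regions.

2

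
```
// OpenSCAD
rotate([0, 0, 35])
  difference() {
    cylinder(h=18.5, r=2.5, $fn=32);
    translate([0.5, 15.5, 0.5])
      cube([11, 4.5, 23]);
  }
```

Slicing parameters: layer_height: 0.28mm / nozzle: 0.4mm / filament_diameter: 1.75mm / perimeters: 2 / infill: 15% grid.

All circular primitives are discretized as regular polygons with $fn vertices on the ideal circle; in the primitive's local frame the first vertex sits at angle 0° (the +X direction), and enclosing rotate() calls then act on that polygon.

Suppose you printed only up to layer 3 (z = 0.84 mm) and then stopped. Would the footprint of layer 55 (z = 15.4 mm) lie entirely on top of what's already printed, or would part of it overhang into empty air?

Compare the two slices. At z = 0.84: the r=2.5 cylinder contributes a regular 32-gon of circumradius 2.5 (area = (32/2)·2.500²·sin(360°/32) = 19.51 mm²); the cube at (0.5, 15.5) is present — its section is the full 11×4.5 rectangle (area 49.50 mm²); Subtracting the remaining from the first: starting from the r=2.5 cylinder (19.51 mm²), the 11×4.5 cube at (0.5, 15.5) misses the remaining region (no effect) — area = 19.51 mm²; (whole slice rotated 35° about Z — lengths, areas and connectivity unchanged). At z = 15.4: the r=2.5 cylinder gives a regular 32-gon of circumradius 2.5 (constant along its height) (area = (32/2)·2.500²·sin(360°/32) = 19.51 mm²); the cube at (0.5, 15.5) is present — its section is the full 11×4.5 rectangle (area 49.50 mm²); Taking the first minus the rest: starting from the r=2.5 cylinder (19.51 mm²), the 11×4.5 cube at (0.5, 15.5) misses the remaining region (no effect) — area = 19.51 mm²; (whole slice rotated 35° about Z — lengths, areas and connectivity unchanged). Checking containment: the cross-section at z = 15.4 is a subset of the cross-section at z = 0.84.

entirely on top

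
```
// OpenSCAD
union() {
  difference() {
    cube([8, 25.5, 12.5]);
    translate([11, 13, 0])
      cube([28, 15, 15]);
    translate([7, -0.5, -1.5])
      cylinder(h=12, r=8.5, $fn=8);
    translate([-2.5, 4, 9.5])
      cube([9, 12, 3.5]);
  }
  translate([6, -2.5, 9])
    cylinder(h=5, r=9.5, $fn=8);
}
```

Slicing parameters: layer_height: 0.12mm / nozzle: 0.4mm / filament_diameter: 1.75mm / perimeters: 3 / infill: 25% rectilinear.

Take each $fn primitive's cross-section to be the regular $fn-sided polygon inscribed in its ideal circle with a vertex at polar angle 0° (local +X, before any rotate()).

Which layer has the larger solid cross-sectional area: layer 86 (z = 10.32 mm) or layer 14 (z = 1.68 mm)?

Layer 86 (z = 10.32): the cube (footprint 8×25.5) is included at this height (area 204.00 mm²); the cube at (11, 13) is present — its section is the full 28×15 rectangle (area 420.00 mm²); the r=8.5 cylinder at (7, -0.5) gives a regular 8-gon of circumradius 8.5 (constant along its height) (area = (8/2)·8.500²·sin(360°/8) = 204.35 mm²); the cube at (-2.5, 4) is present — its section is the full 9×12 rectangle (area 108.00 mm²); Subtracting the remaining from the first: starting from the 8×25.5 cube (204.00 mm²), the 28×15 cube at (11, 13) misses the remaining region (no effect); the r=8.5 cylinder at (7, -0.5) partially overlaps it — only the 52.67 mm² overlap (of its 204.35 mm²) is removed, clipping the outline; the 9×12 cube at (-2.5, 4) partially overlaps it — only the 62.92 mm² overlap (of its 108.00 mm²) is removed, clipping the outline — area = 88.42 mm²; the r=9.5 cylinder at (6, -2.5) gives a regular 8-gon of circumradius 9.5 (constant along its height) (area = (8/2)·9.500²·sin(360°/8) = 255.27 mm²); Combining (union): the regions partially overlap — summed areas 343.68 mm² minus the doubly-counted overlap 0.16 mm² gives 343.52 mm² — area = 343.52 mm². So its area = 343.52 mm². Layer 14 (z = 1.68): the 8×25.5 cube contributes its full rectangle (area 204.00 mm²); the 28×15 cube at (11, 13) contributes its full rectangle (area 420.00 mm²); the cylinder at (7, -0.5): section is a regular 8-gon, circumradius r=8.5 (area = (8/2)·8.500²·sin(360°/8) = 204.35 mm²); the cube at (-2.5, 4) does not reach this height (z outside [9.5, 13]); Taking the first minus the rest: starting from the 8×25.5 cube (204.00 mm²), the 28×15 cube at (11, 13) misses the remaining region (no effect); the r=8.5 cylinder at (7, -0.5) partially overlaps it — only the 52.67 mm² overlap (of its 204.35 mm²) is removed, clipping the outline — area = 151.33 mm²; the cylinder at (6, -2.5) is absent (z outside [9, 14]); Merging all regions: only the result so far is present, so the union is just that shape — area = 151.33 mm². So its area = 151.33 mm². Layer 86 is larger (343.52 vs 151.33 mm²).

layer 86 (z = 10.32 mm)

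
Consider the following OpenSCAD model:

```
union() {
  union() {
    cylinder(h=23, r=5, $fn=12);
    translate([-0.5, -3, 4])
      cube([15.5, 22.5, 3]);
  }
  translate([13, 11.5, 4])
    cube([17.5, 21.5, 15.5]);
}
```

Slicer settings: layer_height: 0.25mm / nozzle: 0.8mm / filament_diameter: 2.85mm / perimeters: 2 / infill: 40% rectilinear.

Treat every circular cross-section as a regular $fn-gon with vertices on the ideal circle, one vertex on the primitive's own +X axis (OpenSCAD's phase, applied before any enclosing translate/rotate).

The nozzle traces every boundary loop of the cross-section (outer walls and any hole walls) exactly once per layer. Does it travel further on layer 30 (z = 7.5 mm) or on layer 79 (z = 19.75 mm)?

layer 30 (z = 7.5 mm)

Layer 30 (z = 7.5): the r=5 cylinder gives a regular 12-gon of circumradius 5 (constant along its height) (perimeter = 2·12·5.000·sin(180°/12) = 31.06 mm); the cube at (-0.5, -3) does not reach this height (z outside [4, 7]); Taking the union: only the r=5 cylinder is present, so the union is just that shape — boundary = 31.06 mm; the cube at (13, 11.5) (footprint 17.5×21.5) is included at this height (perimeter 78.00 mm); Taking the union: the 2 present regions are separate (no shared area or edge), so areas and boundary lengths simply add and each stays a separate island — boundary = 109.06 mm. So its perimeter = 109.06 mm. Layer 79 (z = 19.75): the cylinder: section is a regular 12-gon, circumradius r=5 (perimeter = 2·12·5.000·sin(180°/12) = 31.06 mm); the cube at (-0.5, -3) does not reach this height (z outside [4, 7]); Merging all regions: only the r=5 cylinder is present, so the union is just that shape — boundary = 31.06 mm; the cube at (13, 11.5) is absent (z outside [4, 19.5]); Merging all regions: only that combined region is present, so the union is just that shape — boundary = 31.06 mm. So its perimeter = 31.06 mm. Layer 30 is larger (109.06 vs 31.06 mm).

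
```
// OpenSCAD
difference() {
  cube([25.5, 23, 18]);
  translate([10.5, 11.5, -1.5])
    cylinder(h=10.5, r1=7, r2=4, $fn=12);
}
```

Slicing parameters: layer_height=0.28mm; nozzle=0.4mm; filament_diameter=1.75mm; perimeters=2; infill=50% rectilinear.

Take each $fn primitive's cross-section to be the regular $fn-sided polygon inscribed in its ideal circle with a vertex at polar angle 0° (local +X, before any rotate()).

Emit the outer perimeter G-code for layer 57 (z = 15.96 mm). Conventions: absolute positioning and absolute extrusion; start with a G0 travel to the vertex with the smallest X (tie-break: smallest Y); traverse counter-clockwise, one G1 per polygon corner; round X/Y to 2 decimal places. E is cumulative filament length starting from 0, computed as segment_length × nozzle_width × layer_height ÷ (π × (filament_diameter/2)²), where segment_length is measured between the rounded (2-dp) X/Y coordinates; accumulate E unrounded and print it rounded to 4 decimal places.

At z = 15.96 mm: the cube is present — its section is the full 25.5×23 rectangle; the cone at (10.5, 11.5) is not intersected at this z (z outside [-1.5, 9]); After the difference (first − rest): none of the subtracted shapes is present at this height, so the 25.5×23 cube is unchanged — 1 connected region. The outline is a single polygon with 4 vertices. Extrusion per mm of travel: 0.4 × 0.28 / (π × 0.875²) = 0.046564. Accumulating E over each segment gives final E = 4.5167.

G0 X0.00 Y0.00 Z15.96
G1 X25.50 Y0.00 E1.1874
G1 X25.50 Y23.00 E2.2584
G1 X0.00 Y23.00 E3.4457
G1 X0.00 Y0.00 E4.5167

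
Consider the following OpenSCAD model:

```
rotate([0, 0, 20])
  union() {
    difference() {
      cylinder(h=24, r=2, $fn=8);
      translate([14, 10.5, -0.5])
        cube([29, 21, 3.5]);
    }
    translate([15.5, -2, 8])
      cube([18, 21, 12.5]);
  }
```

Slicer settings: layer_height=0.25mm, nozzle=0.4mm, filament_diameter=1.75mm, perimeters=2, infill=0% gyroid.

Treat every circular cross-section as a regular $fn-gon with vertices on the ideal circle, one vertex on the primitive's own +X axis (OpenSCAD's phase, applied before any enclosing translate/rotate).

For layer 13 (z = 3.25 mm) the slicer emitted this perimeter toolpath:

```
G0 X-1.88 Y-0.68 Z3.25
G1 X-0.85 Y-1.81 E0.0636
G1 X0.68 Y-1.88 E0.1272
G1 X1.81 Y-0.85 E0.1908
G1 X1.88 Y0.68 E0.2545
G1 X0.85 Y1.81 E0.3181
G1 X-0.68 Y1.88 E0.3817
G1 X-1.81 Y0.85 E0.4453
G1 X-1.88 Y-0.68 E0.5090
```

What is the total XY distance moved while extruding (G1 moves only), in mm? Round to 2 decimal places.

Sum the Euclidean lengths of each G1 segment: total = 12.24 mm.

12.24 mm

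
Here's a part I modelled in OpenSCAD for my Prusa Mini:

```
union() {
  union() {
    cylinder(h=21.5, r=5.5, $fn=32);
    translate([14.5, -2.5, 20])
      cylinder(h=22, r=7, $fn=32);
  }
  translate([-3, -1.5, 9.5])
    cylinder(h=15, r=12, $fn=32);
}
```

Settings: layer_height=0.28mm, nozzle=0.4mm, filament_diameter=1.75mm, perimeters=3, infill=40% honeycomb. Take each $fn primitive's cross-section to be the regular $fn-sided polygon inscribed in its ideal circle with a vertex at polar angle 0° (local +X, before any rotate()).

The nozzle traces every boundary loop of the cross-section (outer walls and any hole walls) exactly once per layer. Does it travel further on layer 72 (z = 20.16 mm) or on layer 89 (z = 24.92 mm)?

Layer 72 (z = 20.16): the cylinder: section is a regular 32-gon, circumradius r=5.5 (perimeter = 2·32·5.500·sin(180°/32) = 34.50 mm); the cylinder at (14.5, -2.5): section is a regular 32-gon, circumradius r=7 (perimeter = 2·32·7.000·sin(180°/32) = 43.91 mm); Merging all regions: the 2 present regions are separate (no shared area or edge), so areas and boundary lengths simply add and each stays a separate island — boundary = 78.41 mm; the cylinder at (-3, -1.5): section is a regular 32-gon, circumradius r=12 (perimeter = 2·32·12.000·sin(180°/32) = 75.28 mm); Combining (union): the regions partially overlap (shared area 100.96 mm²), so the edge portions inside another operand are dropped and the merged outline is re-measured after clipping — boundary = 104.99 mm. So its perimeter = 104.99 mm. Layer 89 (z = 24.92): the cylinder is absent (z outside [0, 21.5]); the r=7 cylinder at (14.5, -2.5) gives a regular 32-gon of circumradius 7 (constant along its height) (perimeter = 2·32·7.000·sin(180°/32) = 43.91 mm); Merging all regions: only the r=7 cylinder at (14.5, -2.5) is present, so the union is just that shape — boundary = 43.91 mm; the cylinder at (-3, -1.5) is absent (z outside [9.5, 24.5]); Merging all regions: only that combined region is present, so the union is just that shape — boundary = 43.91 mm. So its perimeter = 43.91 mm. Layer 72 is larger (104.99 vs 43.91 mm).

layer 72 (z = 20.16 mm)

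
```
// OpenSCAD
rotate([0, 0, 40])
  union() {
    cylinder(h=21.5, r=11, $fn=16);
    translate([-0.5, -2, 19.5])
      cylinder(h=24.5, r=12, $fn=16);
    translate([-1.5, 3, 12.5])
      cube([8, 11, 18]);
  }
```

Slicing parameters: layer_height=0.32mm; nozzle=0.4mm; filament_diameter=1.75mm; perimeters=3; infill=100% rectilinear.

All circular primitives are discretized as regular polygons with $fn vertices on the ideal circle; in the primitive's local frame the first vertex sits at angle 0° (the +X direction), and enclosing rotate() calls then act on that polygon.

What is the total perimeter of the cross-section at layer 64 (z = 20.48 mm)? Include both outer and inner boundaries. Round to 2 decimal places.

84.55 mm

At z = 20.48 mm: the cylinder: section is a regular 16-gon, circumradius r=11 (perimeter = 2·16·11.000·sin(180°/16) = 68.67 mm); the r=12 cylinder at (-0.5, -2) gives a regular 16-gon of circumradius 12 (constant along its height) (perimeter = 2·16·12.000·sin(180°/16) = 74.91 mm); the cube at (-1.5, 3) (footprint 8×11) is included at this height (perimeter 38.00 mm); Taking the union: the regions partially overlap (shared area 411.63 mm²), so the edge portions inside another operand are dropped and the merged outline is re-measured after clipping — boundary = 84.55 mm; (whole slice rotated 40° about Z — lengths, areas and connectivity unchanged). Overall, the cross-section is a single solid region. Total boundary length (outer) = 84.55 mm.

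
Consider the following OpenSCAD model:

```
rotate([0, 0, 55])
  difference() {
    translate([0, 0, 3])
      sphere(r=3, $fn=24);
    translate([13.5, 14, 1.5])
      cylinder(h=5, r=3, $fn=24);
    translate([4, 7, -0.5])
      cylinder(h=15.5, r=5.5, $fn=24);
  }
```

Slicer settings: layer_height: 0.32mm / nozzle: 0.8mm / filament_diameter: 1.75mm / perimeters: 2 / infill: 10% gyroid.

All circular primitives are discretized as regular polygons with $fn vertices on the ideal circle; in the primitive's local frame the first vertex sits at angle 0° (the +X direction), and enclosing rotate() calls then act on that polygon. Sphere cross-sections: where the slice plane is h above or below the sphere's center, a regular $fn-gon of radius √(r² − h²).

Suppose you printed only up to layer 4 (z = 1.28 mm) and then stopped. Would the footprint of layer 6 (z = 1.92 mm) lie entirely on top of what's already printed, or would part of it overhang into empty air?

Compare the two slices. At z = 1.28: the r=3 sphere contributes a regular 24-gon of circumradius √(3²−1.72²) = 2.458 (area = (24/2)·2.458²·sin(360°/24) = 18.76 mm²); the cylinder at (13.5, 14) is not intersected at this z (z outside [1.5, 6.5]); the cylinder at (4, 7): section is a regular 24-gon, circumradius r=5.5 (area = (24/2)·5.500²·sin(360°/24) = 93.95 mm²); Taking the first minus the rest: starting from the r=3 sphere (18.76 mm²), the r=5.5 cylinder at (4, 7) misses the remaining region (no effect) — area = 18.76 mm²; (rotated 55° about Z; rotation is an isometry so areas/perimeters/island counts are preserved). At z = 1.92: the r=3 sphere slices to a regular 24-gon of circumradius 2.799 (√(r²−h²) with h=1.08 from center) (area = (24/2)·2.799²·sin(360°/24) = 24.33 mm²); the r=3 cylinder at (13.5, 14) contributes a regular 24-gon of circumradius 3 (area = (24/2)·3.000²·sin(360°/24) = 27.95 mm²); the r=5.5 cylinder at (4, 7) gives a regular 24-gon of circumradius 5.5 (constant along its height) (area = (24/2)·5.500²·sin(360°/24) = 93.95 mm²); After the difference (first − rest): starting from the r=3 sphere (24.33 mm²), the r=3 cylinder at (13.5, 14) misses the remaining region (no effect); the r=5.5 cylinder at (4, 7) partially overlaps it — only the 0.21 mm² overlap (of its 93.95 mm²) is removed, clipping the outline — area = 24.12 mm²; (rotated 55° about Z; rotation is an isometry so areas/perimeters/island counts are preserved). Checking containment: at z = 1.92 the cross-section extends beyond the z = 1.28 cross-section by about 5.36 mm².

part overhangs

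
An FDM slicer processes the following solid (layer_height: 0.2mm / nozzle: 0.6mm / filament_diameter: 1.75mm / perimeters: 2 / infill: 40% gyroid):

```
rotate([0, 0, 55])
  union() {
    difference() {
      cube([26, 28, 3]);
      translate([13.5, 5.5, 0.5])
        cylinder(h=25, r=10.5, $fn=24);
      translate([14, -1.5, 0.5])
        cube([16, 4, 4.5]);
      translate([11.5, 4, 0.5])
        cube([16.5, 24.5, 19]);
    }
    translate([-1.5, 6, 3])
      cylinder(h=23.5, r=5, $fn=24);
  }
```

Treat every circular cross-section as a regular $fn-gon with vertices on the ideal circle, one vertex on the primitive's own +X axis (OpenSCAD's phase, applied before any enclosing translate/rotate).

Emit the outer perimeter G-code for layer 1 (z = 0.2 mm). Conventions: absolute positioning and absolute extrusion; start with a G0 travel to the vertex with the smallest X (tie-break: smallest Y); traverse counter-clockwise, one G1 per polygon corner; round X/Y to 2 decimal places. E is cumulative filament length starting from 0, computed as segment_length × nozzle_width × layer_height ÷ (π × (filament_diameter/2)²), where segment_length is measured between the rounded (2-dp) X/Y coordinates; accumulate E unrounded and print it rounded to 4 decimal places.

At z = 0.2 mm: the 26×28 cube contributes its full rectangle; the cylinder at (13.5, 5.5) is not intersected at this z (z outside [0.5, 25.5]); the cube at (14, -1.5) is not intersected at this z (z outside [0.5, 5]); the cube at (11.5, 4) is absent (z outside [0.5, 19.5]); Taking the first minus the rest: none of the subtracted shapes is present at this height, so the 26×28 cube is unchanged — 1 connected region; the cylinder at (-1.5, 6) does not reach this height (z outside [3, 26.5]); Merging all regions: only the result so far is present, so the union is just that shape — 1 connected region; (whole slice rotated 55° about Z — lengths, areas and connectivity unchanged). The outline is a single polygon with 4 vertices. Extrusion per mm of travel: 0.6 × 0.2 / (π × 0.875²) = 0.049890. Accumulating E over each segment gives final E = 5.3883.

G0 X-22.94 Y16.06 Z0.20
G1 X0.00 Y0.00 E1.3971
G1 X14.91 Y21.30 E2.6942
G1 X-8.02 Y37.36 E4.0909
G1 X-22.94 Y16.06 E5.3883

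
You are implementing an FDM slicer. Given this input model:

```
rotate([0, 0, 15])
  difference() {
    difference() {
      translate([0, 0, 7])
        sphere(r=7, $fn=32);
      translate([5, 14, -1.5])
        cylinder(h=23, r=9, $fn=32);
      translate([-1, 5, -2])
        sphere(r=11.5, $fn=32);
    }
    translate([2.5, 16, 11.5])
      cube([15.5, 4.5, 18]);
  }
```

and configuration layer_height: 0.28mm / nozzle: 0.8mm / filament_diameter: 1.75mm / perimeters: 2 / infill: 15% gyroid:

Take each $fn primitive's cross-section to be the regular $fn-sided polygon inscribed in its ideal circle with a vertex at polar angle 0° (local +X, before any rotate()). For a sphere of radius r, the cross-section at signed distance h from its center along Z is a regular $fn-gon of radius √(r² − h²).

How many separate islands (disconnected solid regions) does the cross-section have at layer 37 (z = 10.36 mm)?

At z = 10.36 mm: the r=7 sphere contributes a regular 32-gon of circumradius √(7²−3.36²) = 6.141; the cylinder at (5, 14): section is a regular 32-gon, circumradius r=9; the sphere at (-1, 5) is absent (|z−center|=12.360 > r=11.5); Taking the first minus the rest: starting from the r=7 sphere, the r=9 cylinder at (5, 14) partially overlaps it — only the 0.39 mm² overlap (of its 252.84 mm²) is removed, clipping the outline — 1 connected region; the cube at (2.5, 16) is not intersected at this z (z outside [11.5, 29.5]); Subtracting the remaining from the first: none of the subtracted shapes is present at this height, so the result so far is unchanged — 1 connected region; (rotated 15° about Z; rotation is an isometry so areas/perimeters/island counts are preserved). Overall, the cross-section is a single solid region. Island count = 1.

1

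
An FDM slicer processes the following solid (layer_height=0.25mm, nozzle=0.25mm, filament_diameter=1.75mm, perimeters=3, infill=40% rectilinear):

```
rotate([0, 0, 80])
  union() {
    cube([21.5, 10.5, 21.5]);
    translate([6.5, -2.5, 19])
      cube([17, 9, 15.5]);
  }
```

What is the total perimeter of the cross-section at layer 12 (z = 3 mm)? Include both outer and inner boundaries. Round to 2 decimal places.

At z = 3 mm: the cube (footprint 21.5×10.5) is included at this height (perimeter 64.00 mm); the cube at (6.5, -2.5) is absent (z outside [19, 34.5]); Taking the union: only the 21.5×10.5 cube is present, so the union is just that shape — boundary = 64.00 mm; (rotated 80° about Z; rotation is an isometry so areas/perimeters/island counts are preserved). Overall, the cross-section is a single solid region. Total boundary length (outer) = 64.00 mm.

64.00 mm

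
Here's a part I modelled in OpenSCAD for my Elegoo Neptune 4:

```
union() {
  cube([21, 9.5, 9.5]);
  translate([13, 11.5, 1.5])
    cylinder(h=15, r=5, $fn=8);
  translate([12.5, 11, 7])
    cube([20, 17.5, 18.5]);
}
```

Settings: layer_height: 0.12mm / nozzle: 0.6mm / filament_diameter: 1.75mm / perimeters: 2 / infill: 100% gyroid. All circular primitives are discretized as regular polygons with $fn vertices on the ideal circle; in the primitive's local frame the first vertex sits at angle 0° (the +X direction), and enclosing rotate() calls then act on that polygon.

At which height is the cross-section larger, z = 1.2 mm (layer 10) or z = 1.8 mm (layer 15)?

layer 15 (z = 1.8 mm)

Layer 10 (z = 1.2): the 21×9.5 cube contributes its full rectangle (area 199.50 mm²); the cylinder at (13, 11.5) does not reach this height (z outside [1.5, 16.5]); the cube at (12.5, 11) is absent (z outside [7, 25.5]); Combining (union): only the 21×9.5 cube is present, so the union is just that shape — area = 199.50 mm². So its area = 199.50 mm². Layer 15 (z = 1.8): the cube is present — its section is the full 21×9.5 rectangle (area 199.50 mm²); the r=5 cylinder at (13, 11.5) contributes a regular 8-gon of circumradius 5 (area = (8/2)·5.000²·sin(360°/8) = 70.71 mm²); the cube at (12.5, 11) does not reach this height (z outside [7, 25.5]); Combining (union): the regions partially overlap — summed areas 270.21 mm² minus the doubly-counted overlap 17.01 mm² gives 253.20 mm² — area = 253.20 mm². So its area = 253.20 mm². Layer 15 is larger (253.20 vs 199.50 mm²).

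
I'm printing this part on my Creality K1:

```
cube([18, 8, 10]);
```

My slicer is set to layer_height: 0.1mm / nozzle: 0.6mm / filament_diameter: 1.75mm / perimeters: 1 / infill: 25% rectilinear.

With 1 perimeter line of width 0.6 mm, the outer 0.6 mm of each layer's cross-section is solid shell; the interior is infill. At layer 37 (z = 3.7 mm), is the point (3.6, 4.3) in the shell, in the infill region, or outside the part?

infill

At z = 3.7 mm: the cube is present — its section is the full 18×8 rectangle. Overall, the cross-section is a single solid region. The nearest boundary edge runs (0.00, 8.00)→(0.00, 0.00); distance from the point to it = 3.60 mm. The point is inside the cross-section and 3.60 mm from the nearest boundary — more than the 0.6 mm shell width (1 × 0.6), so it's in the infill interior.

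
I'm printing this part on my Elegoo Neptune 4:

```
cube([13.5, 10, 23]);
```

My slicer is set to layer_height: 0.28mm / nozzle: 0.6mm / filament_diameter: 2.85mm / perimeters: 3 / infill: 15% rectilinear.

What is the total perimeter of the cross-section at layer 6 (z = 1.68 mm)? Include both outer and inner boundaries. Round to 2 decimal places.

47.00 mm

At z = 1.68 mm: the 13.5×10 cube contributes its full rectangle (perimeter 47.00 mm). Overall, the cross-section is a single solid region. Total boundary length (outer) = 47.00 mm.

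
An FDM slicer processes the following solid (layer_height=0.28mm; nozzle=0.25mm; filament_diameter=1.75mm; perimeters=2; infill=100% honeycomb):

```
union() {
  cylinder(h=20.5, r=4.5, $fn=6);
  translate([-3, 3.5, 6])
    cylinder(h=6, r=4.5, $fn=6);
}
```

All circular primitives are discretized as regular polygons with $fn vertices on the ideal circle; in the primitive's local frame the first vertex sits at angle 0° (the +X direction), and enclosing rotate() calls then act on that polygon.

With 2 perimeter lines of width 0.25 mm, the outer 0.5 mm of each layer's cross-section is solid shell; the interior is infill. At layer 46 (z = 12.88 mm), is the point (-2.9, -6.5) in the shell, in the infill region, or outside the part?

outside

At z = 12.88 mm: the cylinder: section is a regular 6-gon, circumradius r=4.5; the cylinder at (-3, 3.5) is not intersected at this z (z outside [6, 12]); Merging all regions: only the r=4.5 cylinder is present, so the union is just that shape — 1 connected region. Overall, the cross-section is a single solid region. The nearest boundary edge runs (-4.50, 0.00)→(-2.25, -3.90); distance from the point to it = 2.68 mm. The point is not inside any of the regions above, so it lies outside the cross-section (2.68 mm from the nearest boundary).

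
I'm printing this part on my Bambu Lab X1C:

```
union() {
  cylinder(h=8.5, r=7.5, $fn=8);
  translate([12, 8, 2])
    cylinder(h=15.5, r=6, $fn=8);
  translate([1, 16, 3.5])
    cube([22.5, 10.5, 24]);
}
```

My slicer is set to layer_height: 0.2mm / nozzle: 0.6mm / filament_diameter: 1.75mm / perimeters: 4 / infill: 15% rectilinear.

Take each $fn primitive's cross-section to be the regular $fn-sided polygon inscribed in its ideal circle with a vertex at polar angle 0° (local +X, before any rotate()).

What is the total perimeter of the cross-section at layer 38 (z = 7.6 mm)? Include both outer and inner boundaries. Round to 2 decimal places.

At z = 7.6 mm: the r=7.5 cylinder gives a regular 8-gon of circumradius 7.5 (constant along its height) (perimeter = 2·8·7.500·sin(180°/8) = 45.92 mm); the cylinder at (12, 8): section is a regular 8-gon, circumradius r=6 (perimeter = 2·8·6.000·sin(180°/8) = 36.74 mm); the cube at (1, 16) (footprint 22.5×10.5) is included at this height (perimeter 66.00 mm); Combining (union): the 3 present regions are separate (no shared area or edge), so areas and boundary lengths simply add and each stays a separate island — boundary = 148.66 mm. Overall, the cross-section has 3 separate islands. Total boundary length (outer) = 148.66 mm.

148.66 mm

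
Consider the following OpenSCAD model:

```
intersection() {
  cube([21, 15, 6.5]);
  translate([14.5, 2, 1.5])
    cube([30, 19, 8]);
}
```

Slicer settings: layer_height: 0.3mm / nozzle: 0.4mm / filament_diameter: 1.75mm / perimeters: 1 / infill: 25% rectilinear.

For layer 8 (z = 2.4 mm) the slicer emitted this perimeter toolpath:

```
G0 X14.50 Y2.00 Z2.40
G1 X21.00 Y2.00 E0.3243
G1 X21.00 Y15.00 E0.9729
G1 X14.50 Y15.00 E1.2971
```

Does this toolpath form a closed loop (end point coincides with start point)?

Start point (G0): (14.50, 2.00). End point (last G1): the path does not return to the start — open.

no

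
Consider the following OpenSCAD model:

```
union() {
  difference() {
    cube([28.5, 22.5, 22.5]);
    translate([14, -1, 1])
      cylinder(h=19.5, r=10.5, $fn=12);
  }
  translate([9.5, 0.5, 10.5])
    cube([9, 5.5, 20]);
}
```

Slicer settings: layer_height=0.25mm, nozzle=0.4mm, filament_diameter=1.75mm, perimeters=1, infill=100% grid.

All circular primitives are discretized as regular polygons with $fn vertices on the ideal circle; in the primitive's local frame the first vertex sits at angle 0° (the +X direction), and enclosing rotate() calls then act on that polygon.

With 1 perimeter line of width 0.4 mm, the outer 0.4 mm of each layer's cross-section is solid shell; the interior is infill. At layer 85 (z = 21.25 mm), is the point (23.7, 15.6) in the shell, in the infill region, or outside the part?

infill

At z = 21.25 mm: the 28.5×22.5 cube contributes its full rectangle; the cylinder at (14, -1) is not intersected at this z (z outside [1, 20.5]); After the difference (first − rest): none of the subtracted shapes is present at this height, so the 28.5×22.5 cube is unchanged — 1 connected region; the cube at (9.5, 0.5) is present — its section is the full 9×5.5 rectangle; Merging all regions: the 9×5.5 cube at (9.5, 0.5) lies entirely inside the result so far, so the union is just the result so far — 1 connected region. Overall, the cross-section is a single solid region. The nearest boundary edge runs (28.50, 22.50)→(28.50, 0.00); distance from the point to it = 4.80 mm. The point is inside the cross-section and 4.80 mm from the nearest boundary — more than the 0.4 mm shell width (1 × 0.4), so it's in the infill interior.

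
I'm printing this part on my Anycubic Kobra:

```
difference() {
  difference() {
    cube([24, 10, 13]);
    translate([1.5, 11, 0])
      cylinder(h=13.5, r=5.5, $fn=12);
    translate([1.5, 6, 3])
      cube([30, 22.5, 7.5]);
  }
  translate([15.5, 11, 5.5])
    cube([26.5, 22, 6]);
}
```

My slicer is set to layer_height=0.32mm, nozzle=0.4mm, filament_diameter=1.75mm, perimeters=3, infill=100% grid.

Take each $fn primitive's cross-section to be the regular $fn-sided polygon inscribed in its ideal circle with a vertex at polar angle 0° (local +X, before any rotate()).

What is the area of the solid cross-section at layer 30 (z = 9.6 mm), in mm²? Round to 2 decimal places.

143.08 mm²

At z = 9.6 mm: the cube (footprint 24×10) is included at this height (area 240.00 mm²); the cylinder at (1.5, 11): section is a regular 12-gon, circumradius r=5.5 (area = (12/2)·5.500²·sin(360°/12) = 90.75 mm²); the 30×22.5 cube at (1.5, 6) contributes its full rectangle (area 675.00 mm²); After the difference (first − rest): starting from the 24×10 cube (240.00 mm²), the r=5.5 cylinder at (1.5, 11) partially overlaps it — only the 23.77 mm² overlap (of its 90.75 mm²) is removed, clipping the outline; the 30×22.5 cube at (1.5, 6) partially overlaps it — only the 73.15 mm² overlap (of its 675.00 mm²) is removed, clipping the outline — area = 143.08 mm²; the cube at (15.5, 11) is present — its section is the full 26.5×22 rectangle (area 583.00 mm²); Taking the first minus the rest: starting from that combined region (143.08 mm²), the 26.5×22 cube at (15.5, 11) misses the remaining region (no effect) — area = 143.08 mm². Overall, the cross-section is a single solid region. Net area = 143.08 mm².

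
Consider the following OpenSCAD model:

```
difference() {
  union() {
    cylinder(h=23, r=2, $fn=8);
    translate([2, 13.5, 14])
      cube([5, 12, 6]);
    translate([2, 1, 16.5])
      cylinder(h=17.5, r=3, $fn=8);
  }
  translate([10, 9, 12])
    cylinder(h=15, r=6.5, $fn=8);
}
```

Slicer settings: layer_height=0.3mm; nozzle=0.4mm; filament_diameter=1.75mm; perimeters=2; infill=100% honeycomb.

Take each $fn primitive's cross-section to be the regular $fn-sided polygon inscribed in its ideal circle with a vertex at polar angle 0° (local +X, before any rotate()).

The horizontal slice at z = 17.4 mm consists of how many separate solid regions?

At z = 17.4 mm: the r=2 cylinder gives a regular 8-gon of circumradius 2 (constant along its height); the 5×12 cube at (2, 13.5) contributes its full rectangle; the r=3 cylinder at (2, 1) contributes a regular 8-gon of circumradius 3; Taking the union: the regions partially overlap (shared area 7.14 mm²), so overlapping operands fuse into one piece — 2 connected regions; the cylinder at (10, 9): section is a regular 8-gon, circumradius r=6.5; Subtracting the remaining from the first: starting from the result so far, the r=6.5 cylinder at (10, 9) partially overlaps it — only the 0.68 mm² overlap (of its 119.50 mm²) is removed, clipping the outline — 2 connected regions. The result has 2 disconnected regions.

2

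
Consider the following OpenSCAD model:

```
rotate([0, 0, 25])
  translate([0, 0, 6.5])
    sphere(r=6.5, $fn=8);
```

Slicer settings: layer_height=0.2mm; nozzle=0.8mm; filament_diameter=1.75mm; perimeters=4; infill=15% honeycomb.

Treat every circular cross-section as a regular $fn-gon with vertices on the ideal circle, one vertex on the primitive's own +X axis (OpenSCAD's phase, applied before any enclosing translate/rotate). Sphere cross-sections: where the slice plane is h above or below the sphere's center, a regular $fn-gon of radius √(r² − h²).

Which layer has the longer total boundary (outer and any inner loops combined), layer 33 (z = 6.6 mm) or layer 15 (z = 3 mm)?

Layer 33 (z = 6.6): the r=6.5 sphere slices to a regular 8-gon of circumradius 6.499 (√(r²−h²) with h=0.1 from center) (perimeter = 2·8·6.499·sin(180°/8) = 39.79 mm); (whole slice rotated 25° about Z — lengths, areas and connectivity unchanged). So its perimeter = 39.79 mm. Layer 15 (z = 3): the r=6.5 sphere contributes a regular 8-gon of circumradius √(6.5²−3.5²) = 5.477 (perimeter = 2·8·5.477·sin(180°/8) = 33.54 mm); (whole slice rotated 25° about Z — lengths, areas and connectivity unchanged). So its perimeter = 33.54 mm. Layer 33 is larger (39.79 vs 33.54 mm).

layer 33 (z = 6.6 mm)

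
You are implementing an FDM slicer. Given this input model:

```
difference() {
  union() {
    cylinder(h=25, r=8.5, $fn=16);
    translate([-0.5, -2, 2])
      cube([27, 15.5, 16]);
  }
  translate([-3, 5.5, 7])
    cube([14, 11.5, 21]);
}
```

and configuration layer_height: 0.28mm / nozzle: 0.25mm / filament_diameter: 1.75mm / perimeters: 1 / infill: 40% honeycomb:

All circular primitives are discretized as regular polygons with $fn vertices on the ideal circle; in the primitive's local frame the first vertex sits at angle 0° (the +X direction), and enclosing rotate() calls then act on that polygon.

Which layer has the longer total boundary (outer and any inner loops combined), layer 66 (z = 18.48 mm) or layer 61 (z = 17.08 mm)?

Layer 66 (z = 18.48): the r=8.5 cylinder gives a regular 16-gon of circumradius 8.5 (constant along its height) (perimeter = 2·16·8.500·sin(180°/16) = 53.06 mm); the cube at (-0.5, -2) is absent (z outside [2, 18]); Merging all regions: only the r=8.5 cylinder is present, so the union is just that shape — boundary = 53.06 mm; the cube at (-3, 5.5) is present — its section is the full 14×11.5 rectangle (perimeter 51.00 mm); Subtracting the remaining from the first: starting from the result so far, the 14×11.5 cube at (-3, 5.5) partially overlaps it — only the 20.85 mm² overlap (of its 161.00 mm²) is removed, clipping the outline — boundary = 54.51 mm. So its perimeter = 54.51 mm. Layer 61 (z = 17.08): the r=8.5 cylinder contributes a regular 16-gon of circumradius 8.5 (perimeter = 2·16·8.500·sin(180°/16) = 53.06 mm); the 27×15.5 cube at (-0.5, -2) contributes its full rectangle (perimeter 85.00 mm); Merging all regions: the regions partially overlap (shared area 77.13 mm²), so the edge portions inside another operand are dropped and the merged outline is re-measured after clipping — boundary = 103.25 mm; the 14×11.5 cube at (-3, 5.5) contributes its full rectangle (perimeter 51.00 mm); Taking the first minus the rest: starting from the result so far, the 14×11.5 cube at (-3, 5.5) partially overlaps it — only the 98.63 mm² overlap (of its 161.00 mm²) is removed, clipping the outline — boundary = 108.50 mm. So its perimeter = 108.50 mm. Layer 61 is larger (108.50 vs 54.51 mm).

layer 61 (z = 17.08 mm)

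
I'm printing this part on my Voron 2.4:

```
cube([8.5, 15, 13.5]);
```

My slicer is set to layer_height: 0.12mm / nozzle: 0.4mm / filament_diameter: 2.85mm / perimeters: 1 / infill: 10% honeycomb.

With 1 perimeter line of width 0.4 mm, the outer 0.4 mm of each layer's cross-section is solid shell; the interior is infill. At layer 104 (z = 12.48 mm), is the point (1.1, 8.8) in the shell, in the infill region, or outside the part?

infill

At z = 12.48 mm: the cube is present — its section is the full 8.5×15 rectangle. Overall, the cross-section is a single solid region. The nearest boundary edge runs (0.00, 15.00)→(0.00, 0.00); distance from the point to it = 1.10 mm. The point is inside the cross-section and 1.10 mm from the nearest boundary — more than the 0.4 mm shell width (1 × 0.4), so it's in the infill interior.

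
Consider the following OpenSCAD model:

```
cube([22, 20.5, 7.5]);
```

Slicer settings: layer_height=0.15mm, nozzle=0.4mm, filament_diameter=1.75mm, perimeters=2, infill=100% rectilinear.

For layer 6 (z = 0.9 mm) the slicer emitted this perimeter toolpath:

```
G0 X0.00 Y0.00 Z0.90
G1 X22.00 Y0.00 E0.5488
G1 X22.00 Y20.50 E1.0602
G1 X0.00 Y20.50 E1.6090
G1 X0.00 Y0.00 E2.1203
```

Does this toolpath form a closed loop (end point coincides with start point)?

Start point (G0): (0.00, 0.00). End point (last G1): the path returns to the start — closed.

yes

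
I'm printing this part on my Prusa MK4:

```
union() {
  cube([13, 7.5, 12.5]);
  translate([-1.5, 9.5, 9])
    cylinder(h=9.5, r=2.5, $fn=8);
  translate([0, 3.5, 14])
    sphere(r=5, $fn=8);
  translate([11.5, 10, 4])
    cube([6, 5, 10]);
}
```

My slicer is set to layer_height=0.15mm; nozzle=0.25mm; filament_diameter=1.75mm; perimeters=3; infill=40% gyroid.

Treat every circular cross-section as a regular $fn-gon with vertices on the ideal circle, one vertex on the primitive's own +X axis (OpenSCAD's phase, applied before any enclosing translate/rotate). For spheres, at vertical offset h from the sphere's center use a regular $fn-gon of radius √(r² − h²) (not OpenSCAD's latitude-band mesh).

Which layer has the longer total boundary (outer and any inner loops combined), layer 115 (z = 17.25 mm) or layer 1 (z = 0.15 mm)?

layer 1 (z = 0.15 mm)

Layer 115 (z = 17.25): the cube is absent (z outside [0, 12.5]); the cylinder at (-1.5, 9.5): section is a regular 8-gon, circumradius r=2.5 (perimeter = 2·8·2.500·sin(180°/8) = 15.31 mm); the sphere at (0, 3.5): section is a regular 8-gon, circumradius = √(r²−h²) = √(5²−3.25²) = 3.800 (perimeter = 2·8·3.800·sin(180°/8) = 23.27 mm); the cube at (11.5, 10) does not reach this height (z outside [4, 14]); Combining (union): the 2 present regions are separate (no shared area or edge), so areas and boundary lengths simply add and each stays a separate island — boundary = 38.57 mm. So its perimeter = 38.57 mm. Layer 1 (z = 0.15): the 13×7.5 cube contributes its full rectangle (perimeter 41.00 mm); the cylinder at (-1.5, 9.5) is absent (z outside [9, 18.5]); the sphere at (0, 3.5) is absent (|z−center|=13.850 > r=5); the cube at (11.5, 10) is not intersected at this z (z outside [4, 14]); Taking the union: only the 13×7.5 cube is present, so the union is just that shape — boundary = 41.00 mm. So its perimeter = 41.00 mm. Layer 1 is larger (41.00 vs 38.57 mm).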